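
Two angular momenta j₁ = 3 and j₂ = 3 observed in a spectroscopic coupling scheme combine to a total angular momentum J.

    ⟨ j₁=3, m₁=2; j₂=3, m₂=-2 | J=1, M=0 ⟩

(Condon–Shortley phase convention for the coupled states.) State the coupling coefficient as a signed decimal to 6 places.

−√(1/7) = -0.377964

j₁+j₂−J=5  J+j₁−j₂=1  J−j₁+j₂=1  j₁+j₂+J+1=8
(j₁±m₁, j₂±m₂, J±M) = (5,1,1,5,1,1)
P² = 900/7
sum k=0..1:
  [0] +1/120 = 1/120
  [1] −1/24 = -1/24
S = -1/30
C² = P²·S² = 1/7 ; C = -0.377964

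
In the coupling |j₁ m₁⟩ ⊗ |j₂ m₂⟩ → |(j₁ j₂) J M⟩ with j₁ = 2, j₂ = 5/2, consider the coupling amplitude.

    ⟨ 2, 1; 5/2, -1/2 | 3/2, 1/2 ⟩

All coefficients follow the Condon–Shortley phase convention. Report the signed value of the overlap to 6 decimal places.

-0.487950

j₁+j₂−J=3  J+j₁−j₂=1  J−j₁+j₂=2  j₁+j₂+J+1=7
(j₁±m₁, j₂±m₂, J±M) = (3,1,2,3,2,1)
P² = 48/35
sum k=0..1:
  [0] +1/12 = 1/12
  [1] −1/2 = -1/2
S = -5/12
C² = P²·S² = 5/21 ; C = -0.487950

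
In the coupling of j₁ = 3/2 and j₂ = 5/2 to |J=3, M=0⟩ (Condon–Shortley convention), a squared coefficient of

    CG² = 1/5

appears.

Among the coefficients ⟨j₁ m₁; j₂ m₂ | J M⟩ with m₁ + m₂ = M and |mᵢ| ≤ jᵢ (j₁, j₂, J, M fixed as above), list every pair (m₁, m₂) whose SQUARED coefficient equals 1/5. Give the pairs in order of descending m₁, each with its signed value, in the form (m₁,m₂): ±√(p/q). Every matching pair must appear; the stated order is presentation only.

Admissible pairs with m₁+m₂ = M = 0: (-3/2,3/2), (-1/2,1/2), (1/2,-1/2), (3/2,-3/2)
  (m₁,m₂)=(3/2,-3/2): CG² = 3/10, CG = +√(3/10)
  (m₁,m₂)=(1/2,-1/2): CG² = 1/5, CG = +√(1/5)   ← matches the target
  (m₁,m₂)=(-1/2,1/2): CG² = 1/5, CG = −√(1/5)   ← matches the target
  (m₁,m₂)=(-3/2,3/2): CG² = 3/10, CG = −√(3/10)
Pairs with CG² = 1/5: (1/2,-1/2): +√(1/5); (-1/2,1/2): −√(1/5)

(1/2,-1/2): +√(1/5); (-1/2,1/2): −√(1/5)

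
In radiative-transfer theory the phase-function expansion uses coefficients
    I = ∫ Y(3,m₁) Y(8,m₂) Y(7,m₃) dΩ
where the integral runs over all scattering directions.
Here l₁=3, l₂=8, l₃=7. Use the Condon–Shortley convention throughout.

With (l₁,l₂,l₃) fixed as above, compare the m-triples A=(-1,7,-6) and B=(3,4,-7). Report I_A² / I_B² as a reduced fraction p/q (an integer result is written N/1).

l's match ⇒ only the (l;m) 3-j factors differ between A and B.
A: triangle coeff Δ(3,8,7) = 1/5290740; Σ_t [3,4]: t=3:−1/2874009600 t=4:+1/1916006400 = 1/5748019200; (3j)²=13/5814 [(3 8 7; -1 7 -6)], sign=-1
B: triangle coeff Δ(3,8,7) = 1/5290740; Σ_t [0,0]: t=0:+1/22992076800 = 1/22992076800; (3j)²=1/3876 [(3 8 7; 3 4 -7)], sign=+1
I_A²/I_B² = (13/5814)/(1/3876) = 26/3

26/3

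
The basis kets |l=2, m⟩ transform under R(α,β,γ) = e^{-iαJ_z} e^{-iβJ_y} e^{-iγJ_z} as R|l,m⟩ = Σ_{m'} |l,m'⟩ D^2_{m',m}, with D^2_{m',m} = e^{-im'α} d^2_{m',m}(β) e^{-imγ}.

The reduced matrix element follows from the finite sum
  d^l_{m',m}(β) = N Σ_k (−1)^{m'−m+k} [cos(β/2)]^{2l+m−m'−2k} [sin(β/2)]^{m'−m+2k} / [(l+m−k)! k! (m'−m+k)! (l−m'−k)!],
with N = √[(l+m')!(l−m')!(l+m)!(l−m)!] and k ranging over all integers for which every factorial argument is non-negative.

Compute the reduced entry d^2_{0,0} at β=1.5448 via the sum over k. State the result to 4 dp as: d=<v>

d=-0.4990

d^2_{0,0}(β=1.5448) via the finite sum:
Half-angle: c=0.716238, s=0.697856. N=√(2·2·2·2)=4.000000
k: max(0,(0)−(0))=0 … min(2+(0),2−(0))=2
  k=0: (−1)^0·4.0000/(4)·0.7162^4·0.6979^0 = +0.263166
  k=1: (−1)^1·4.0000/(1)·0.7162^2·0.6979^2 = -0.999324
  k=2: (−1)^2·4.0000/(4)·0.7162^0·0.6979^4 = +0.237172
d^2_{0,0}(1.5448) = +0.263166 -0.999324 +0.237172 = -0.498987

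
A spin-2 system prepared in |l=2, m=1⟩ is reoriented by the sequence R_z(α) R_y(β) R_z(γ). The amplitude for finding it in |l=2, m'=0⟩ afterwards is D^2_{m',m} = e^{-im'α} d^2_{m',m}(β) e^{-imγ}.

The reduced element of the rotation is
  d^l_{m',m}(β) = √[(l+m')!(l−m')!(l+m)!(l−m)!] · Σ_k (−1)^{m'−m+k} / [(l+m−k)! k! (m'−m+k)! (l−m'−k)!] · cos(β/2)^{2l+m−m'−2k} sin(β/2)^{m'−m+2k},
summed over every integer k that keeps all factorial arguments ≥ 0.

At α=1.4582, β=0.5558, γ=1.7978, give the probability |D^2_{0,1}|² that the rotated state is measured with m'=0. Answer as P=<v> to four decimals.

First d^2_{0,1}(β=0.5558), then the phase factors e^{-i(0)α} and e^{-i(1)γ}:
c=cos(0.555800/2)=0.961634, s=sin(0.555800/2)=0.274337; N=√[2·2·6·1]=4.898979
k: max(0,(1)−(0))=1 … min(2+(1),2−(0))=2
  k=1: (−1)^0·4.8990/(2)·0.9616^3·0.2743^1 = +0.597570
  k=2: (−1)^1·4.8990/(2)·0.9616^1·0.2743^3 = -0.048634
d^2_{0,1}(0.5558) = +0.597570 -0.048634 = +0.548936
|D^2_{0,1}|² = |d^2_{0,1}(β)|² = (+0.548936)² = 0.301331 (the z-rotation phases have unit modulus)

P=0.3013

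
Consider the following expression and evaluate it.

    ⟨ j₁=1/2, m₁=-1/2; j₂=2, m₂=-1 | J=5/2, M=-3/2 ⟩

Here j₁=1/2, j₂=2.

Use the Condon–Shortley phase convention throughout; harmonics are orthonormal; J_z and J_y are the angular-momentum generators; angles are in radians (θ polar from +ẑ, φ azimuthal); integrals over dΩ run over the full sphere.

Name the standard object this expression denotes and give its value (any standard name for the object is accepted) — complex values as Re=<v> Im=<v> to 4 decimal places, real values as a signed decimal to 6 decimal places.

This is a Clebsch–Gordan (vector-coupling) coefficient.
j₁+j₂−J=0  J+j₁−j₂=1  J−j₁+j₂=4  j₁+j₂+J+1=6
(j₁±m₁, j₂±m₂, J±M) = (0,1,1,3,1,4)
P² = 144/5
sum k=0..0:
  [0] +1/6 = 1/6
S = 1/6
C² = P²·S² = 4/5 ; C = +0.894427

Clebsch–Gordan coefficient, +√(4/5) ≈ +0.894427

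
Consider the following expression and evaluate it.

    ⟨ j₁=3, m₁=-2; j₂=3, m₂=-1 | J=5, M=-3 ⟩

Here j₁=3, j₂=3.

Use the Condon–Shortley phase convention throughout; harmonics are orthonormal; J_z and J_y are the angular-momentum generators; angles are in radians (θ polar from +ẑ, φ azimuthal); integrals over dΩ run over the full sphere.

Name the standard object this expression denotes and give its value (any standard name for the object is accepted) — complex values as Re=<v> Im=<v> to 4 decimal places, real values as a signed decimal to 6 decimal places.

This is a Clebsch–Gordan (vector-coupling) coefficient.
√[11·1!5!5!/12! · 1!5!2!4!2!8!] = √(153600)
  +(−1)^0/∏(0,1,5,2,0,3)! = 1/1440  (running 1/1440)
  +(−1)^1/∏(1,0,4,1,1,4)! = -1/576  (running -1/960)
⟨..|..⟩ = √(153600)·(-1/960) = -0.408248

Clebsch–Gordan coefficient, −√(1/6) ≈ -0.408248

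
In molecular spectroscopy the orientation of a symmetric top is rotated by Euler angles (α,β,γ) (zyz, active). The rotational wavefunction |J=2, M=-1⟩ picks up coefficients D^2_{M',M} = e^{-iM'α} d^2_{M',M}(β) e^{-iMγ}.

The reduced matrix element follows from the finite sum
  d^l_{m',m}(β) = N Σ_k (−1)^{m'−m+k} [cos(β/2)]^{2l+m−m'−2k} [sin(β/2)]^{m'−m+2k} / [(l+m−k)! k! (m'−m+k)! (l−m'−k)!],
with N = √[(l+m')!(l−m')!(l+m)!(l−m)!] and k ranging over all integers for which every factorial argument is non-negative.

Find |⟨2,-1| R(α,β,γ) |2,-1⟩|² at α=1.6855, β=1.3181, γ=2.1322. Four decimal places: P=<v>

First d^2_{-1,-1}(β=1.3181), then the phase factors e^{-i(-1)α} and e^{-i(-1)γ}:
c=cos(1.318100/2)=0.790574, s=sin(1.318100/2)=0.612366; N=√[1·6·1·6]=6.000000
k: max(0,(-1)−(-1))=0 … min(2+(-1),2−(-1))=1
  k=0: (−1)^0·6.0000/(6)·0.7906^4·0.6124^0 = +0.390635
  k=1: (−1)^1·6.0000/(2)·0.7906^2·0.6124^2 = -0.703119
d^2_{-1,-1}(1.3181) = +0.390635 -0.703119 = -0.312484
|D^2_{-1,-1}|² = |d^2_{-1,-1}(β)|² = (-0.312484)² = 0.097647 (the z-rotation phases have unit modulus)

P=0.0976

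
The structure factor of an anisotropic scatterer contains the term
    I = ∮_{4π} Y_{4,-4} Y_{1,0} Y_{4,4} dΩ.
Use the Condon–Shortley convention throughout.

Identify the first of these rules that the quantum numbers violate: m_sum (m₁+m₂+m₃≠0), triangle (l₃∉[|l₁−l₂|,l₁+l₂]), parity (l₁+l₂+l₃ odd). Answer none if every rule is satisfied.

parity

azimuthal sum: -4 + 0 + 4 = 0  ✓
3 ≤ 4 ≤ 5 (triangle on l)  ✓
L = 4 + 1 + 4 = 9 (odd)  ✗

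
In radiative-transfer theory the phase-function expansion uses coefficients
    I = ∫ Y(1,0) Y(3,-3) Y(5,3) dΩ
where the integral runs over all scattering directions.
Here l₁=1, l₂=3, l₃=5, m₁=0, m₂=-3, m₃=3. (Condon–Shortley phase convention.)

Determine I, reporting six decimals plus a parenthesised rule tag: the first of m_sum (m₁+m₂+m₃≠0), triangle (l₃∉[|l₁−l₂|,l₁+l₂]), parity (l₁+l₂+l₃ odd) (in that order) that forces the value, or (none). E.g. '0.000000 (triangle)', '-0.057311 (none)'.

0.000000 (triangle)

l₃=5 ∉ [2,4] — triangle fails ⇒ I = 0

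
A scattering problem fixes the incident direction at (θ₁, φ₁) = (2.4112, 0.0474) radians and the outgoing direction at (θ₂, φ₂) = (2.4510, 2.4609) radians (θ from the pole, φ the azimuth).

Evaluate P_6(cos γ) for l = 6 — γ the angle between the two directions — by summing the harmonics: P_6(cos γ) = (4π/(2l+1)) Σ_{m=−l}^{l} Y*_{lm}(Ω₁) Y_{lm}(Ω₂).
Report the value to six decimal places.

Addition theorem: P_6(cos γ) = (4π/13) Σ_m Y*_{lm}(Ω₁) Y_{lm}(Ω₂), m = −6…6:
  term(m=-6) = -0.00046 - 0.00129j   from Y*(Ω₁)=0.04089 + 0.01195j, Y(Ω₂)=-0.01897 - 0.02611j
  term(m=-5) = 0.01958 + 0.01067j   from Y*(Ω₁)=-0.16016 - 0.03869j, Y(Ω₂)=-0.13068 - 0.03503j
  term(m=-4) = -0.11426 + 0.02666j   from Y*(Ω₁)=0.35430 + 0.06799j, Y(Ω₂)=-0.29712 + 0.13227j
  term(m=-3) = 0.11819 - 0.16785j   from Y*(Ω₁)=-0.44273 - 0.06338j, Y(Ω₂)=-0.20840 + 0.40897j
  term(m=-2) = 0.00503 + 0.04368j   from Y*(Ω₁)=0.16926 + 0.01609j, Y(Ω₂)=0.05375 + 0.25293j
  term(m=-1) = -0.05394 - 0.04809j   from Y*(Ω₁)=0.30388 + 0.01441j, Y(Ω₂)=-0.18460 - 0.14949j
  term(m=+0) = 0.09234 + 0.00000j   from Y*(Ω₁)=-0.27076 + 0.00000j, Y(Ω₂)=-0.34106 + 0.00000j
  term(m=+1) = -0.05394 + 0.04809j   from Y*(Ω₁)=-0.30388 + 0.01441j, Y(Ω₂)=0.18460 - 0.14949j
  term(m=+2) = 0.00503 - 0.04368j   from Y*(Ω₁)=0.16926 - 0.01609j, Y(Ω₂)=0.05375 - 0.25293j
  term(m=+3) = 0.11819 + 0.16785j   from Y*(Ω₁)=0.44273 - 0.06338j, Y(Ω₂)=0.20840 + 0.40897j
  term(m=+4) = -0.11426 - 0.02666j   from Y*(Ω₁)=0.35430 - 0.06799j, Y(Ω₂)=-0.29712 - 0.13227j
  term(m=+5) = 0.01958 - 0.01067j   from Y*(Ω₁)=0.16016 - 0.03869j, Y(Ω₂)=0.13068 - 0.03503j
  term(m=+6) = -0.00046 + 0.00129j   from Y*(Ω₁)=0.04089 - 0.01195j, Y(Ω₂)=-0.01897 + 0.02611j
Accumulated sum 0.04059 - 0.00000j; after 4π/(2l+1) scaling, 0.03923 - 0.00000j ⇒ P_6 = 0.039235

0.039235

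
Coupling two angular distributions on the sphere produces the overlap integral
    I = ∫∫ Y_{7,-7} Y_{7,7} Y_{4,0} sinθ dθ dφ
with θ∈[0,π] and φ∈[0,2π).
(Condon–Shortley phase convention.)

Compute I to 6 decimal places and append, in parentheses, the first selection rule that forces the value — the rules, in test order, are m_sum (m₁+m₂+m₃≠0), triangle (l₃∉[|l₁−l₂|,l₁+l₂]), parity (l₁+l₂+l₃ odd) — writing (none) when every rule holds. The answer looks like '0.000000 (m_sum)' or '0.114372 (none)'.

-0.165065 (none)

Rules hold: Σm=0, L=18 even, 0≤4≤14.
N = 15·15·9 = 2025
Δ = 10!·4!·4!/19! = 1/58198140
Racah Σ t=3..7: t=3:−1/17418240 t=4:+1/622080 t=5:−1/230400 t=6:+1/622080 t=7:−1/17418240 = -1/806400
⇒ 3j(7 7 4; 0 0 0)² = 2268/230945, sgn -1
Racah Σ t=10..10: t=10:+1/2090188800 = 1/2090188800
⇒ 3j(7 7 4; -7 7 0)² = 1001/58140, sgn +1
4πI² = N·(3j₀)²·(3jₘ)² = 35721/104329
I = -1·√(0.342388/4π) = -0.16506475
No selection rule forces the value: the integral is nonzero (none).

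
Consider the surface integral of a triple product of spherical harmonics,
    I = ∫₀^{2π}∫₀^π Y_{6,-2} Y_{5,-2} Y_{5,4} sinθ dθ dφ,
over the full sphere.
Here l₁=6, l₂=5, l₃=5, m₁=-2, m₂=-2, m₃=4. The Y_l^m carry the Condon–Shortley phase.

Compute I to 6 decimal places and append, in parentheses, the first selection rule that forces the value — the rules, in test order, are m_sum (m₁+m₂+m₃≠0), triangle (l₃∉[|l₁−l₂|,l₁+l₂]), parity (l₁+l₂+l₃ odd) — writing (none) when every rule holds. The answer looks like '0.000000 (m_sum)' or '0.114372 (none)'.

m-sum 0 ✓  L=16 even ✓  1≤5≤11 ✓
Π(2lᵢ+1) = 13×11×11 = 1573
triangle coeff Δ(6,5,5) = 1/28588560
Σ_t [1,5]: t=1:−1/345600 t=2:+1/13824 t=3:−1/5184 t=4:+1/13824 t=5:−1/345600 = -7/129600
(3j)²=80/7293 [(6 5 5; 0 0 0)], sign=+1
Σ_t [2,3]: t=2:+1/207360 t=3:−1/103680 = -1/207360
(3j)²=21/2431 [(6 5 5; -2 -2 4)], sign=+1
⇒ 4πI² = 560/3757
I = (+1)√(560/3757/(4π)) = 0.10891018
No selection rule forces the value: the integral is nonzero (none).

0.108910 (none)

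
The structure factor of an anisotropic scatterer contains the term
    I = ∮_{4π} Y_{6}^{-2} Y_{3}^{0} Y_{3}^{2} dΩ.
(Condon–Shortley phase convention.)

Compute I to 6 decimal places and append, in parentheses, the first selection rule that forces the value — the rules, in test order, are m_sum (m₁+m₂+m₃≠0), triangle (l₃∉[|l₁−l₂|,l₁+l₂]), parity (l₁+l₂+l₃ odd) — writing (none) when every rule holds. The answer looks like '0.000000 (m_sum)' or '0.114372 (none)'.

Checks pass: Σm=0; 12 even; l₃=3∈[3,9].
(2·6+1)(2·3+1)(2·3+1) = 637
Δ: 6! 6! 0! / 13! → 1/12012
sum: t=3:−1/1296 = -1/1296
3j²(6 3 3; 0 0 0) = Δ·Π!·Σ² = 100/3003  (sign +1)
sum: t=3:−1/4320 = -1/4320
3j²(6 3 3; -2 0 2) = Δ·Π!·Σ² = 8/429  (sign +1)
combine: 4πI² = 637·100/3003·8/429 = 5600/14157
take √, sign +1: I = 0.17742036
No selection rule forces the value: the integral is nonzero (none).

0.177420 (none)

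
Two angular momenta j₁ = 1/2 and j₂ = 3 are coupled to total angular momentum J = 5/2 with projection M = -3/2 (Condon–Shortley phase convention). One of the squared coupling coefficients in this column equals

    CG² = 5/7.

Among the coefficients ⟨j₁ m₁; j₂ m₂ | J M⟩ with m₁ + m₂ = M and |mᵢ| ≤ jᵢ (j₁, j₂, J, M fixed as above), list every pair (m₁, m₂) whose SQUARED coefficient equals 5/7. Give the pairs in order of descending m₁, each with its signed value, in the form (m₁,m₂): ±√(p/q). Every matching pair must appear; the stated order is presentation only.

Admissible pairs with m₁+m₂ = M = -3/2: (-1/2,-1), (1/2,-2)
  (m₁,m₂)=(1/2,-2): CG² = 5/7, CG = +√(5/7)   ← matches the target
  (m₁,m₂)=(-1/2,-1): CG² = 2/7, CG = −√(2/7)
Pairs with CG² = 5/7: (1/2,-2): +√(5/7)

(1/2,-2): +√(5/7)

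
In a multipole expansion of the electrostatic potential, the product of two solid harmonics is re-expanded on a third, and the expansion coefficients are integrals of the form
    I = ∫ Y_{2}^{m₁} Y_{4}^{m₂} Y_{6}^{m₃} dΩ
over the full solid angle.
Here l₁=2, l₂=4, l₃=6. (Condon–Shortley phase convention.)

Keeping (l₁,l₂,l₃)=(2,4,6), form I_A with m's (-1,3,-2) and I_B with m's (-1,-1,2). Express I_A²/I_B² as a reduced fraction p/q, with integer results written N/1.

1/7

Shared (l₁,l₂,l₃)=(2,4,6): N and (l;000)² cancel in I_A²/I_B².
A: Δ = 0!·4!·8!/13! = 1/6435; Racah Σ t=0..0: t=0:+1/30240 = 1/30240; ⇒ 3j(2 4 6; -1 3 -2)² = 32/6435, sgn +1
B: Δ = 0!·4!·8!/13! = 1/6435; Racah Σ t=0..0: t=0:+1/4320 = 1/4320; ⇒ 3j(2 4 6; -1 -1 2)² = 224/6435, sgn +1
I_A²/I_B² = (32/6435)/(224/6435) = 1/7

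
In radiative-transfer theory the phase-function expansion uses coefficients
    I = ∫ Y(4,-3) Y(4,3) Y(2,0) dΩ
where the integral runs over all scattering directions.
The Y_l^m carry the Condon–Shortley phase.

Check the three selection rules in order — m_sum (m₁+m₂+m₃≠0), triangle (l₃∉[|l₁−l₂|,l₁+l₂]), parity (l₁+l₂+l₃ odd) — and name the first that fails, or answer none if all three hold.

none

azimuthal sum: -3 + 3 + 0 = 0  ✓
0 ≤ 2 ≤ 8 (triangle on l)  ✓
L = 4 + 4 + 2 = 10 (even)  ✓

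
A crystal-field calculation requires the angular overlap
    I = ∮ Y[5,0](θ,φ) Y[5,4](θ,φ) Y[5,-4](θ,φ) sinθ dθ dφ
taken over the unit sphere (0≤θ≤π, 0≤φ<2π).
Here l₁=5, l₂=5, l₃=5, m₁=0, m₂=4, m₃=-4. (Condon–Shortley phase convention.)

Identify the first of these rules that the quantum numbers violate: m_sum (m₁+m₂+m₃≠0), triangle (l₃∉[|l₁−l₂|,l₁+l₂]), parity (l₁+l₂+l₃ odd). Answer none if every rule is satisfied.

parity

Σmᵢ = 0  ✓
l₃∈[|l₁−l₂|,l₁+l₂]=[0,10], have l₃=5  ✓
Σlᵢ = 15 ⇒ odd  ✗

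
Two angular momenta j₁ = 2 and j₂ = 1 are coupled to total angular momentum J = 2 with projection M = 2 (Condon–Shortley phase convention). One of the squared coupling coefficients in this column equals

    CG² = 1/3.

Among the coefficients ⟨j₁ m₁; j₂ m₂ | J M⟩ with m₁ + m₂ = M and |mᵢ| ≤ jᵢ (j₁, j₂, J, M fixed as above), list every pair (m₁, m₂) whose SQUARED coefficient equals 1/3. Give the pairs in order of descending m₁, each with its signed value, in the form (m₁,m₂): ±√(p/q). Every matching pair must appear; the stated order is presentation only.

Admissible pairs with m₁+m₂ = M = 2: (1,1), (2,0)
  (m₁,m₂)=(2,0): CG² = 2/3, CG = +√(2/3)
  (m₁,m₂)=(1,1): CG² = 1/3, CG = −√(1/3)   ← matches the target
Pairs with CG² = 1/3: (1,1): −√(1/3)

(1,1): −√(1/3)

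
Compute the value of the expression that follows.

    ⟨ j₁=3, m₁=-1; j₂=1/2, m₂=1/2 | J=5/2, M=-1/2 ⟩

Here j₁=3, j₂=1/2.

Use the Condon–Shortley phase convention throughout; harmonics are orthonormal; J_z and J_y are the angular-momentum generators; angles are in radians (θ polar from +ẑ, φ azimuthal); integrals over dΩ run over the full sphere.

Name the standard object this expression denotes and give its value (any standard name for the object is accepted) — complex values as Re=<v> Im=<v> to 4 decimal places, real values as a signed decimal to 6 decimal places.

Clebsch–Gordan coefficient, −√(4/7) ≈ -0.755929

This is a Clebsch–Gordan (vector-coupling) coefficient.
j₁+j₂−J=1  J+j₁−j₂=5  J−j₁+j₂=0  j₁+j₂+J+1=7
(j₁±m₁, j₂±m₂, J±M) = (2,4,1,0,2,3)
P² = 576/7
sum k=1..1:
  [1] −1/12 = -1/12
S = -1/12
C² = P²·S² = 4/7 ; C = -0.755929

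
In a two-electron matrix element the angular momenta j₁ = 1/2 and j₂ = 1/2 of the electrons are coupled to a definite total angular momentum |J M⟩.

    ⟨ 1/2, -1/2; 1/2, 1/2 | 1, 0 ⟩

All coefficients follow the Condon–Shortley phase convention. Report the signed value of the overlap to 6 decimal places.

+√(1/2) = +0.707107

√[3·0!1!1!/3! · 0!1!1!0!1!1!] = √(1/2)
  +(−1)^0/∏(0,0,1,1,0,0)! = 1  (running 1)
⟨..|..⟩ = √(1/2)·(1) = +0.707107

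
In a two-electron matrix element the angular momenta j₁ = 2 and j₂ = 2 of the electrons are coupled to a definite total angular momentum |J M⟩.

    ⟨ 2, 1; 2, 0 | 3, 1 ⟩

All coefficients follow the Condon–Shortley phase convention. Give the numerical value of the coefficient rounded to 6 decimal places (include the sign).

+√(1/5) ≈ +0.447214

√[7·1!3!3!/8! · 3!1!2!2!4!2!] = √(36/5)
  +(−1)^0/∏(0,1,1,2,2,1)! = 1/4  (running 1/4)
  +(−1)^1/∏(1,0,0,1,3,2)! = -1/12  (running 1/6)
⟨..|..⟩ = √(36/5)·(1/6) = +0.447214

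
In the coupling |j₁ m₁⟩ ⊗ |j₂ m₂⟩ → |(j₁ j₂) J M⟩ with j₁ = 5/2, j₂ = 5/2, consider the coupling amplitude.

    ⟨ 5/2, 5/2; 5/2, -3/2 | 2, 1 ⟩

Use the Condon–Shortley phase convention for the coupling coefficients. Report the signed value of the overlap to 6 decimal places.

j₁+j₂−J=3  J+j₁−j₂=2  J−j₁+j₂=2  j₁+j₂+J+1=8
(j₁±m₁, j₂±m₂, J±M) = (5,0,1,4,3,1)
P² = 360/7
sum k=0..0:
  [0] +1/12 = 1/12
S = 1/12
C² = P²·S² = 5/14 ; C = +0.597614

+0.597614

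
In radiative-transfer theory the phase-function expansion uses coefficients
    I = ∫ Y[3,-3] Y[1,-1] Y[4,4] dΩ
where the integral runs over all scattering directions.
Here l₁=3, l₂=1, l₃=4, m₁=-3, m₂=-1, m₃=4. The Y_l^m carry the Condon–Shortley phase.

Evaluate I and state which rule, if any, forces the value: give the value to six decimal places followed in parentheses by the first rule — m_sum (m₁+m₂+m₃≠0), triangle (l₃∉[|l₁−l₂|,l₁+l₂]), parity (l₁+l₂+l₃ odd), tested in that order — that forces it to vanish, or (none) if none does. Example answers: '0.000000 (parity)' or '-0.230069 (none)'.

0.325735 (none)

Checks pass: Σm=0; 8 even; l₃=4∈[2,4].
(2·3+1)(2·1+1)(2·4+1) = 189
Δ: 0! 6! 2! / 9! → 1/252
sum: t=0:+1/36 = 1/36
3j²(3 1 4; 0 0 0) = Δ·Π!·Σ² = 4/63  (sign +1)
sum: t=0:+1/1440 = 1/1440
3j²(3 1 4; -3 -1 4) = Δ·Π!·Σ² = 1/9  (sign +1)
combine: 4πI² = 189·4/63·1/9 = 4/3
take √, sign +1: I = 0.32573501
No selection rule forces the value: the integral is nonzero (none).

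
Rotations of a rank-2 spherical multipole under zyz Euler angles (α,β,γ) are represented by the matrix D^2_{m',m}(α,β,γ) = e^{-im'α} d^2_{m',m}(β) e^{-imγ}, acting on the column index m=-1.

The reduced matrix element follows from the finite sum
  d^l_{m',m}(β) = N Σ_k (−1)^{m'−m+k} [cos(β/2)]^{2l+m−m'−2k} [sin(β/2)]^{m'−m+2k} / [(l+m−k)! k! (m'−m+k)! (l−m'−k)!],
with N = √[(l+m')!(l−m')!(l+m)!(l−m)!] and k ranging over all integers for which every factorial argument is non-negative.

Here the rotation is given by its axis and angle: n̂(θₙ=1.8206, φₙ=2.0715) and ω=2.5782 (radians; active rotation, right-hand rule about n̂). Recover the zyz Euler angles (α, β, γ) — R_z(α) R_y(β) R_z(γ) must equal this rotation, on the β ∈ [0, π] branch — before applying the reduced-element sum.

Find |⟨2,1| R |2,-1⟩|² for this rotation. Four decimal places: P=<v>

P=0.1625

Axis–angle → zyz. n̂ = (sinθₙcosφₙ, sinθₙsinφₙ, cosθₙ) = (-0.465143, +0.850016, -0.247214), ω = 2.5782.
R = I cosω + sinω [n̂]ₓ + (1−cosω) n̂n̂ᵀ gives
  R = [-0.446171, -0.597625, +0.666165; -0.861678, +0.487939, -0.139381; -0.241750, -0.636208, -0.732664]
β = atan2(√(R₁₃²+R₂₃²), R₃₃) = 2.393025; α = atan2(R₂₃, R₁₃) mod 2π = 6.076931; γ = atan2(R₃₂, −R₃₁) mod 2π = 5.075524
First d^2_{1,-1}(β=2.3930), then the phase factors e^{-i(1)α} and e^{-i(-1)γ}:
Half-angle: c=0.365606, s=0.930770. N=√(6·1·1·6)=6.000000
k: max(0,(-1)−(1))=0 … min(2+(-1),2−(1))=1
  k=0: (−1)^2·6.0000/(2)·0.3656^2·0.9308^2 = +0.347402
  k=1: (−1)^3·6.0000/(6)·0.3656^0·0.9308^4 = -0.750531
d^2_{1,-1}(2.3930) = +0.347402 -0.750531 = -0.403129
|D^2_{1,-1}|² = |d^2_{1,-1}(β)|² = (-0.403129)² = 0.162513 (the z-rotation phases have unit modulus)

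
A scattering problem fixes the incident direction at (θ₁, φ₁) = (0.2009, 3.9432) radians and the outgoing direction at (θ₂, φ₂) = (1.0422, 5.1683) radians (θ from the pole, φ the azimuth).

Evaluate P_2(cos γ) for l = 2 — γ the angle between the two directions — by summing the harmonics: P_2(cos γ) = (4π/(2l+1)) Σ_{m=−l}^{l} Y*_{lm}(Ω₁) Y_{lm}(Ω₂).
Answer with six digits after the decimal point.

Summing Y*_{l m}(θ₁,φ₁)·Y_{l m}(θ₂,φ₂) over m ∈ [−2, 2]; prefactor 4π/(2·2+1) = 2.513274:
  m=-2: (-0.000499, 0.015374) × (-0.176362, 0.227722) = (-0.003413, -0.002825)  (running Σ = (-0.003413, -0.002825))
  m=-1: (-0.105072, -0.108535) × (0.148127, 0.302073) = (0.017221, -0.047816)  (running Σ = (0.013808, -0.050641))
  m=0: (0.593106, -0.000000) × (-0.074741, 0.000000) = (-0.044329, 0.000000)  (running Σ = (-0.030521, -0.050641))
  m=1: (0.105072, -0.108535) × (-0.148127, 0.302073) = (0.017221, 0.047816)  (running Σ = (-0.013299, -0.002825))
  m=2: (-0.000499, -0.015374) × (-0.176362, -0.227722) = (-0.003413, 0.002825)  (running Σ = (-0.016712, -0.000000))
Σ over m = (-0.016712, -0.000000); ×(4π/5) → (-0.042003, -0.000000). Real part: -0.042003

-0.042003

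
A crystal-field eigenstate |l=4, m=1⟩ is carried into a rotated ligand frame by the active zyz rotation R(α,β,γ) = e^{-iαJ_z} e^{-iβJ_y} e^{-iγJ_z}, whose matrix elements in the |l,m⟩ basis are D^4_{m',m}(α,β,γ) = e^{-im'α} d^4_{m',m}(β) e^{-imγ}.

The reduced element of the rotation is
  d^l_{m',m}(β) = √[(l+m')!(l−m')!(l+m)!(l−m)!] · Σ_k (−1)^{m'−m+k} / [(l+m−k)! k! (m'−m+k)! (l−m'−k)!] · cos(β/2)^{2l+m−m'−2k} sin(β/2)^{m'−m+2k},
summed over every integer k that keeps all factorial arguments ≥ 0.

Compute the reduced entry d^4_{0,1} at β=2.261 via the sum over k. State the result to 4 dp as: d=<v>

d=0.0446

d^4_{0,1}(β=2.2610) via the finite sum:
c=cos(2.261000/2)=0.426208, s=sin(2.261000/2)=0.904625; N=√[24·24·120·6]=643.987578
Admissible k: 1..4 (factorial args all ≥0)
  k=1: (−1)^0·643.9876/(144)·0.4262^7·0.9046^1 = +0.010336
  k=2: (−1)^1·643.9876/(24)·0.4262^5·0.9046^3 = -0.279369
  k=3: (−1)^2·643.9876/(24)·0.4262^3·0.9046^5 = +1.258559
  k=4: (−1)^3·643.9876/(144)·0.4262^1·0.9046^7 = -0.944969
d^4_{0,1}(2.2610) = +0.010336 -0.279369 +1.258559 -0.944969 = +0.044556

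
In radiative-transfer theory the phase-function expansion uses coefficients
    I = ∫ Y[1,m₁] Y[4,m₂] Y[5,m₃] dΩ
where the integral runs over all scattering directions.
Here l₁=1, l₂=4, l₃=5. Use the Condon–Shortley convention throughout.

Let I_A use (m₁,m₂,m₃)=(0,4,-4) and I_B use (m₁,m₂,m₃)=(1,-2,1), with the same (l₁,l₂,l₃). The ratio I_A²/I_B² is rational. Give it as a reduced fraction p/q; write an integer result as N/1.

Shared (l₁,l₂,l₃)=(1,4,5): N and (l;000)² cancel in I_A²/I_B².
A: Δ = 0!·2!·8!/11! = 1/495; Racah Σ t=0..0: t=0:+1/40320 = 1/40320; ⇒ 3j(1 4 5; 0 4 -4)² = 1/55, sgn -1
B: Δ = 0!·2!·8!/11! = 1/495; Racah Σ t=0..0: t=0:+1/2880 = 1/2880; ⇒ 3j(1 4 5; 1 -2 1)² = 2/165, sgn +1
I_A²/I_B² = (1/55)/(2/165) = 3/2

3/2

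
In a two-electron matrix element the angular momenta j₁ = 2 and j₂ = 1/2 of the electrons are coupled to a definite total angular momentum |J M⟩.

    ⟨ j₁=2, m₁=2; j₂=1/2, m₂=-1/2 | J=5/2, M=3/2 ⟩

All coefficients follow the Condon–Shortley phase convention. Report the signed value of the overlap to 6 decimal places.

triangle: 0!×4!×1!/6! = 24/720
(j±m)!: 4!×0!×0!×1!×4!×1! = 576
prefactor² = (2J+1)×Δ×N² = 576/5
  k=0: +1/(0!×0!×0!×0!×4!×1!) = 1/24
Σ = 1/24  ⇒  CG² = 576/5×(1/24)² = 1/5
CG = +√(1/5) = +0.447214

+√(1/5) = +0.447214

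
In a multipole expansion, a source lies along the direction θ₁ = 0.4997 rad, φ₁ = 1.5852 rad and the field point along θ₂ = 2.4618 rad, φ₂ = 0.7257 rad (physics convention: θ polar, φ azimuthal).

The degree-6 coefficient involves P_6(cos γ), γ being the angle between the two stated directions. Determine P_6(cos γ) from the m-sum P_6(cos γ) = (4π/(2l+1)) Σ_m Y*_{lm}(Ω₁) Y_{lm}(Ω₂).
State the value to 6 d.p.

Addition theorem: P_6(cos γ) = (4π/13) Σ_m Y*_{lm}(Ω₁) Y_{lm}(Ω₂), m = −6…6:
  [-6]  conj(Y_{6,-6})(Ω₁) = -0.00582 - 0.00050j ; Y_{6,-6}(Ω₂) = -0.01045 + 0.02792j ; Δ = 0.00007 - 0.00016j
  [-5]  conj(Y_{6,-5})(Ω₁) = -0.00267 + 0.03700j ; Y_{6,-5}(Ω₂) = 0.11292 - 0.05978j ; Δ = 0.00191 + 0.00434j
  [-4]  conj(Y_{6,-4})(Ω₁) = 0.14034 + 0.00809j ; Y_{6,-4}(Ω₂) = -0.30603 - 0.07450j ; Δ = -0.04235 - 0.01293j
  [-3]  conj(Y_{6,-3})(Ω₁) = 0.01487 - 0.34402j ; Y_{6,-3}(Ω₂) = 0.26197 + 0.37778j ; Δ = 0.13386 - 0.08450j
  [-2]  conj(Y_{6,-2})(Ω₁) = -0.50222 - 0.01447j ; Y_{6,-2}(Ω₂) = 0.03350 - 0.27921j ; Δ = -0.02086 + 0.13974j
  [-1]  conj(Y_{6,-1})(Ω₁) = -0.00368 + 0.25539j ; Y_{6,-1}(Ω₂) = 0.16165 - 0.14342j ; Δ = 0.03603 + 0.04181j
  [+0]  conj(Y_{6,0})(Ω₁) = -0.34594 + 0.00000j ; Y_{6,0}(Ω₂) = -0.35694 + 0.00000j ; Δ = 0.12348 + 0.00000j
  [+1]  conj(Y_{6,1})(Ω₁) = 0.00368 + 0.25539j ; Y_{6,1}(Ω₂) = -0.16165 - 0.14342j ; Δ = 0.03603 - 0.04181j
  [+2]  conj(Y_{6,2})(Ω₁) = -0.50222 + 0.01447j ; Y_{6,2}(Ω₂) = 0.03350 + 0.27921j ; Δ = -0.02086 - 0.13974j
  [+3]  conj(Y_{6,3})(Ω₁) = -0.01487 - 0.34402j ; Y_{6,3}(Ω₂) = -0.26197 + 0.37778j ; Δ = 0.13386 + 0.08450j
  [+4]  conj(Y_{6,4})(Ω₁) = 0.14034 - 0.00809j ; Y_{6,4}(Ω₂) = -0.30603 + 0.07450j ; Δ = -0.04235 + 0.01293j
  [+5]  conj(Y_{6,5})(Ω₁) = 0.00267 + 0.03700j ; Y_{6,5}(Ω₂) = -0.11292 - 0.05978j ; Δ = 0.00191 - 0.00434j
  [+6]  conj(Y_{6,6})(Ω₁) = -0.00582 + 0.00050j ; Y_{6,6}(Ω₂) = -0.01045 - 0.02792j ; Δ = 0.00007 + 0.00016j
Accumulated sum 0.34082 + 0.00000j; after 4π/(2l+1) scaling, 0.32945 + 0.00000j ⇒ P_6 = 0.329452

0.329452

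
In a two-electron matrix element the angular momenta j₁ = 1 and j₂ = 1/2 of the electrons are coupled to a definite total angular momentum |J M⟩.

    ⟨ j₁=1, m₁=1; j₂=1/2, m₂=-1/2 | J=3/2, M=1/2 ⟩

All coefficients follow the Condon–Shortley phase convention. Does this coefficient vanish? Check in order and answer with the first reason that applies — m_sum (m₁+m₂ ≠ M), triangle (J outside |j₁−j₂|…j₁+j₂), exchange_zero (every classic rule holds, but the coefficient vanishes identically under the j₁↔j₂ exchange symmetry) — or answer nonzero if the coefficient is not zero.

m-sum: m₁+m₂ = 1+(-1/2) = 1/2, M = 1/2  ✓
triangle: |j₁−j₂| = 1/2 ≤ J = 3/2 ≤ j₁+j₂ = 3/2  ✓
exchange: j₁≠j₂ or m₁≠m₂ — the exchange symmetry imposes no constraint here
value check: CG = +√(1/3) = +0.577350 ≠ 0

nonzero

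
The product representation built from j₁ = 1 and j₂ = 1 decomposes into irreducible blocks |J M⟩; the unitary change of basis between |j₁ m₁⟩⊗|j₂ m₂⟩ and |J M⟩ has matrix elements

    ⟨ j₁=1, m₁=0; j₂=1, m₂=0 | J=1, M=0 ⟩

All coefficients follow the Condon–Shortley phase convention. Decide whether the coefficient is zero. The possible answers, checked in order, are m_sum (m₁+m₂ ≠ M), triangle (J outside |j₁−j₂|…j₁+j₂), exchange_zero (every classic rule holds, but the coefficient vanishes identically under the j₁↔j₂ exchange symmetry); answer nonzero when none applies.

m-sum: m₁+m₂ = 0+0 = 0, M = 0  ✓
triangle: |j₁−j₂| = 0 ≤ J = 1 ≤ j₁+j₂ = 2  ✓
exchange: j₁=j₂ and m₁=m₂, and (−1)^(j₁+j₂−J) = (−1)^1 = −1 forces ⟨j₁m₁;j₂m₂|JM⟩ = −⟨j₂m₂;j₁m₁|JM⟩ = −⟨j₁m₁;j₂m₂|JM⟩ ⇒ the coefficient vanishes identically
Racah sum check: Σ_k collapses to 0 ⇒ CG = 0

exchange_zero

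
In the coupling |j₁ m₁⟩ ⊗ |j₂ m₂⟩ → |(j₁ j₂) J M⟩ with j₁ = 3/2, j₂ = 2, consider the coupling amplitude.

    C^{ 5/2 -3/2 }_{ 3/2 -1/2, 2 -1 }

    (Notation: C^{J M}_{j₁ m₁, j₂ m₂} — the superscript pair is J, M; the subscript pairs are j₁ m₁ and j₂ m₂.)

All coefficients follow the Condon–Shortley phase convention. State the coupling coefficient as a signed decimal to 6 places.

+0.169031

√[6·1!2!3!/7! · 1!2!1!3!1!4!] = √(144/35)
  +(−1)^0/∏(0,1,2,1,0,2)! = 1/4  (running 1/4)
  +(−1)^1/∏(1,0,1,0,1,3)! = -1/6  (running 1/12)
⟨..|..⟩ = √(144/35)·(1/12) = +0.169031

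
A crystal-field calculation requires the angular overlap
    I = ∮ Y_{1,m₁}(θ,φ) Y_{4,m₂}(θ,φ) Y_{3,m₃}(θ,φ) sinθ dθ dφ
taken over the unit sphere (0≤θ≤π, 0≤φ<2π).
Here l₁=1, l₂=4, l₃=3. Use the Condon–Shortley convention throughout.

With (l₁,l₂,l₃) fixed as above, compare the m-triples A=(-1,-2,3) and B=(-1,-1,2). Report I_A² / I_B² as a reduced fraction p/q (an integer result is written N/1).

1/3

l's match ⇒ only the (l;m) 3-j factors differ between A and B.
A: triangle coeff Δ(1,4,3) = 1/252; Σ_t [2,2]: t=2:+1/1440 = 1/1440; (3j)²=1/252 [(1 4 3; -1 -2 3)], sign=+1
B: triangle coeff Δ(1,4,3) = 1/252; Σ_t [2,2]: t=2:+1/240 = 1/240; (3j)²=1/84 [(1 4 3; -1 -1 2)], sign=-1
I_A²/I_B² = (1/252)/(1/84) = 1/3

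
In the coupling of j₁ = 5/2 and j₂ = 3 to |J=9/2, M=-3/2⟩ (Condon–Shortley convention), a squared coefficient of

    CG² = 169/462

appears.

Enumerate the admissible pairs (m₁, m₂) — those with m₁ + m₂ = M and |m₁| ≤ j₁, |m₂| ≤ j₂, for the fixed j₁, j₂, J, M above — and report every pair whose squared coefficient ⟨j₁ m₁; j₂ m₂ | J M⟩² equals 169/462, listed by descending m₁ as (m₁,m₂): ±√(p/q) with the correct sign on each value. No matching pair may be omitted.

Admissible pairs with m₁+m₂ = M = -3/2: (-5/2,1), (-3/2,0), (-1/2,-1), (1/2,-2), (3/2,-3)
  (m₁,m₂)=(3/2,-3): CG² = 8/77, CG = +√(8/77)
  (m₁,m₂)=(1/2,-2): CG² = 169/462, CG = +√(169/462)   ← matches the target
  (m₁,m₂)=(-1/2,-1): CG² = 5/231, CG = +√(5/231)
  (m₁,m₂)=(-3/2,0): CG² = 45/154, CG = −√(45/154)
  (m₁,m₂)=(-5/2,1): CG² = 50/231, CG = −√(50/231)
Pairs with CG² = 169/462: (1/2,-2): +√(169/462)

(1/2,-2): +√(169/462)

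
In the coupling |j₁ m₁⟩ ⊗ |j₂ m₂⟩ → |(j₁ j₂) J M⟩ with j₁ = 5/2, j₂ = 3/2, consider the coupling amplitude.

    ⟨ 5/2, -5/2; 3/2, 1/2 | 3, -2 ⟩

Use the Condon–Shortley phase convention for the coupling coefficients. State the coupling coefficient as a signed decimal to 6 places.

−√(5/12) ≈ -0.645497

j₁+j₂−J=1  J+j₁−j₂=4  J−j₁+j₂=2  j₁+j₂+J+1=8
(j₁±m₁, j₂±m₂, J±M) = (0,5,2,1,1,5)
P² = 240
sum k=1..1:
  [1] −1/24 = -1/24
S = -1/24
C² = P²·S² = 5/12 ; C = -0.645497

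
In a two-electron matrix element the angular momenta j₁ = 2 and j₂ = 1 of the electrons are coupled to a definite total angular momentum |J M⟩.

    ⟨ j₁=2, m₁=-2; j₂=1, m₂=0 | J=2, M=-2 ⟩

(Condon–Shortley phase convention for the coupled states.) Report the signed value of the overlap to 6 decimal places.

-0.816497

triangle: 1!×3!×1!/6! = 6/720
(j±m)!: 0!×4!×1!×1!×0!×4! = 576
prefactor² = (2J+1)×Δ×N² = 24
  k=1: −1/(1!×0!×3!×0!×0!×1!) = -1/6
Σ = -1/6  ⇒  CG² = 24×(-1/6)² = 2/3
CG = −√(2/3) = -0.816497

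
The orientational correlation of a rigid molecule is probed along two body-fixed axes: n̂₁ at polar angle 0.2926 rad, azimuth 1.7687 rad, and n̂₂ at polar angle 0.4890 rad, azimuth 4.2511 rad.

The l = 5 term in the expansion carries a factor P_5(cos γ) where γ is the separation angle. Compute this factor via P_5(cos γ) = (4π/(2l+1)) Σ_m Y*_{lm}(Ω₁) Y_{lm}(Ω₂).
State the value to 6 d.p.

Term-by-term m-sum for l=5 (normalisation 4π/11 = 1.142397):
  m=-5: (-0.00077 + 0.00051j) × (-0.00787 - 0.00712j) = 0.00001 + 0.00000j  (running Σ = 0.00001 + 0.00000j)
  m=-4: (0.00684 + 0.00692j) × (-0.01709 + 0.06073j) = -0.00054 + 0.00030j  (running Σ = -0.00053 + 0.00030j)
  m=-3: (0.03368 - 0.04990j) × (0.21190 - 0.04008j) = 0.00514 - 0.01192j  (running Σ = 0.00461 - 0.01162j)
  m=-2: (-0.21805 - 0.09112j) × (-0.26670 - 0.35213j) = 0.02607 + 0.10108j  (running Σ = 0.03068 + 0.08946j)
  m=-1: (-0.10564 + 0.52679j) × (-0.19045 + 0.38316j) = -0.18173 - 0.14081j  (running Σ = -0.15105 - 0.05135j)
  m=0: (0.42294 + 0.00000j) × (-0.13312 + 0.00000j) = -0.05630 + 0.00000j  (running Σ = -0.20735 - 0.05135j)
  m=1: (0.10564 + 0.52679j) × (0.19045 + 0.38316j) = -0.18173 + 0.14081j  (running Σ = -0.38908 + 0.08946j)
  m=2: (-0.21805 + 0.09112j) × (-0.26670 + 0.35213j) = 0.02607 - 0.10108j  (running Σ = -0.36301 - 0.01162j)
  m=3: (-0.03368 - 0.04990j) × (-0.21190 - 0.04008j) = 0.00514 + 0.01192j  (running Σ = -0.35787 + 0.00030j)
  m=4: (0.00684 - 0.00692j) × (-0.01709 - 0.06073j) = -0.00054 - 0.00030j  (running Σ = -0.35841 + 0.00000j)
  m=5: (0.00077 + 0.00051j) × (0.00787 - 0.00712j) = 0.00001 - 0.00000j  (running Σ = -0.35840 - 0.00000j)
Total Σ_m = -0.35840 - 0.00000j. Multiply by 1.142397: -0.40944 - 0.00000j. P_5(cos γ) = -0.409438

-0.409438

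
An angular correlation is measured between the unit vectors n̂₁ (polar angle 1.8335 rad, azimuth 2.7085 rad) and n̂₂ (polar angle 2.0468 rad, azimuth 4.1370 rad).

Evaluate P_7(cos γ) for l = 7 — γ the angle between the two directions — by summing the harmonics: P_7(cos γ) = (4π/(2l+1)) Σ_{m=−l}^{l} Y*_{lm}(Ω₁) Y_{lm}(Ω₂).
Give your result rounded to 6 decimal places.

-0.285708

Addition theorem: P_7(cos γ) = (4π/15) Σ_m Y*_{lm}(Ω₁) Y_{lm}(Ω₂), m = −7…7:
  m=-7: Y*=+0.389263+0.042970i  Y=-0.169762+0.138595i  product -0.072038+0.046655i
  m=-6: Y*=+0.337368+0.203624i  Y=-0.402495-0.129259i  product -0.109469-0.125565i
  m=-5: Y*=-0.021283-0.031468i  Y=-0.092095-0.339828i  product -0.008734+0.010131i
  m=-4: Y*=-0.056612-0.347326i  Y=-0.037867+0.042249i  product +0.016818+0.010760i
  m=-3: Y*=+0.021394-0.076849i  Y=-0.349489-0.054742i  product -0.011684+0.025687i
  m=-2: Y*=-0.202041+0.237639i  Y=-0.041400-0.092702i  product +0.030394+0.008891i
  m=-1: Y*=-0.111116+0.051377i  Y=-0.169727+0.261683i  product +0.005415-0.037797i
  m=+0: Y*=+0.297499-0.000000i  Y=-0.142672+0.000000i  product -0.042445+0.000000i
  m=+1: Y*=+0.111116+0.051377i  Y=+0.169727+0.261683i  product +0.005415+0.037797i
  m=+2: Y*=-0.202041-0.237639i  Y=-0.041400+0.092702i  product +0.030394-0.008891i
  m=+3: Y*=-0.021394-0.076849i  Y=+0.349489-0.054742i  product -0.011684-0.025687i
  m=+4: Y*=-0.056612+0.347326i  Y=-0.037867-0.042249i  product +0.016818-0.010760i
  m=+5: Y*=+0.021283-0.031468i  Y=+0.092095-0.339828i  product -0.008734-0.010131i
  m=+6: Y*=+0.337368-0.203624i  Y=-0.402495+0.129259i  product -0.109469+0.125565i
  m=+7: Y*=-0.389263+0.042970i  Y=+0.169762+0.138595i  product -0.072038-0.046655i
Accumulated sum -0.341039+0.000000i; after 4π/(2l+1) scaling, -0.285708+0.000000i ⇒ P_7 = -0.285708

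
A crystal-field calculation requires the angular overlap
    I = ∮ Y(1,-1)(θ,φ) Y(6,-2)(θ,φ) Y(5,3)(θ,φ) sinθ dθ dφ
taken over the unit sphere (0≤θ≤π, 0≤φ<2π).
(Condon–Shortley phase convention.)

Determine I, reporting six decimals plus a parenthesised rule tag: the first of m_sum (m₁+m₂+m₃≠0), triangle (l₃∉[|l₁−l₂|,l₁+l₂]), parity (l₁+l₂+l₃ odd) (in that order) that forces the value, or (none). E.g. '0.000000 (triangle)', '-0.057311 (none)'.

Checks pass: Σm=0; 12 even; l₃=5∈[5,7].
(2·1+1)(2·6+1)(2·5+1) = 429
Δ: 2! 0! 10! / 13! → 1/858
sum: t=1:−1/14400 = -1/14400
3j²(1 6 5; 0 0 0) = Δ·Π!·Σ² = 6/143  (sign +1)
sum: t=2:+1/161280 = 1/161280
3j²(1 6 5; -1 -2 3) = Δ·Π!·Σ² = 1/143  (sign +1)
combine: 4πI² = 429·6/143·1/143 = 18/143
take √, sign +1: I = 0.10008369
No selection rule forces the value: the integral is nonzero (none).

0.100084 (none)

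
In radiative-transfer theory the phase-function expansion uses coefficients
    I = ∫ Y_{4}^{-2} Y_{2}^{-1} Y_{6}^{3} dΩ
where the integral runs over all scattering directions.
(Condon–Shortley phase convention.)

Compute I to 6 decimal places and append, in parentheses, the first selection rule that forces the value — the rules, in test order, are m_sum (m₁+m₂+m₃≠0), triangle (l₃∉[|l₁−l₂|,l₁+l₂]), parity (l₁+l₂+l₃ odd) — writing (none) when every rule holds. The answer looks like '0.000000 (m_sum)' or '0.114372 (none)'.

-0.252474 (none)

Rules hold: Σm=0, L=12 even, 2≤6≤6.
N = 9·5·13 = 585
Δ = 0!·8!·4!/13! = 1/6435
Racah Σ t=0..0: t=0:+1/2304 = 1/2304
⇒ 3j(4 2 6; 0 0 0)² = 5/143, sgn +1
Racah Σ t=0..0: t=0:+1/8640 = 1/8640
⇒ 3j(4 2 6; -2 -1 3)² = 28/715, sgn -1
4πI² = N·(3j₀)²·(3jₘ)² = 1260/1573
I = -1·√(0.801017/4π) = -0.25247360
No selection rule forces the value: the integral is nonzero (none).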